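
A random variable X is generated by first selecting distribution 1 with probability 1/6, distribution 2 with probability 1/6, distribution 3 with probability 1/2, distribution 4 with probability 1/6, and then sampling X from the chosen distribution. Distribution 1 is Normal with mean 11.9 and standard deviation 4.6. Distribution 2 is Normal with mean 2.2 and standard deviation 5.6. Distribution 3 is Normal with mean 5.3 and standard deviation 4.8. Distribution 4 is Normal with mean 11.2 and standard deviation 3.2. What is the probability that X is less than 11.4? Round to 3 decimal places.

Conditional on each component, P(X < 11.4): 1: 0.456722; 2: 0.949794; 3: 0.898106; 4: 0.524918.
By total probability, P(X < 11.4) = 0.166667·0.456722 + 0.166667·0.949794 + 0.5·0.898106 + 0.166667·0.524918 = 0.770959.

0.771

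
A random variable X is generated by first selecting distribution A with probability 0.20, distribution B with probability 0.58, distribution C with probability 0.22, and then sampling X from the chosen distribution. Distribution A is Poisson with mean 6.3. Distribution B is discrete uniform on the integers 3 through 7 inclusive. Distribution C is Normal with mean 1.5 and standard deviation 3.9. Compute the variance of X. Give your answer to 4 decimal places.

8.5391

Per component, A: μ=6.3, E[X²]=45.99; B: μ=5, E[X²]=27; C: μ=1.5, E[X²]=17.46.
E[X] = 0.2·6.3 + 0.58·5 + 0.22·1.5 = 4.49.
E[X²] = 0.2·45.99 + 0.58·27 + 0.22·17.46 = 28.6992.
Var(X) = E[X²] − (E[X])² = 28.6992 − 20.1601 = 8.5391.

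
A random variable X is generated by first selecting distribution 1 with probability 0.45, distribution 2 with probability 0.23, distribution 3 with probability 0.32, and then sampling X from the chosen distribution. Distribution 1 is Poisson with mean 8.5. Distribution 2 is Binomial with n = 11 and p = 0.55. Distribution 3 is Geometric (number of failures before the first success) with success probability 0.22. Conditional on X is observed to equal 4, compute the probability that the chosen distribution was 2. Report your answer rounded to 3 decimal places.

Likelihoods P(X=4 | ·): 1: 0.0442549; 2: 0.112837; 3: 0.0814331.
Posterior ∝ prior × likelihood. Numerator for 2: 0.23·0.112837 = 0.0259526.
Normalizing constant: 0.45·0.0442549 + 0.23·0.112837 + 0.32·0.0814331 = 0.0719259.
P(2 | observation) = 0.0259526 / 0.0719259 = 0.360824.

0.361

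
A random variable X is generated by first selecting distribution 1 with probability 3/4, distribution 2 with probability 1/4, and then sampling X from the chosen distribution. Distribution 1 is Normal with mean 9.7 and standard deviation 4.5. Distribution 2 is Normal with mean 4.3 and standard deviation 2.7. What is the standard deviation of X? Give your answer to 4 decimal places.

4.7410

Per component, 1: μ=9.7, E[X²]=114.34; 2: μ=4.3, E[X²]=25.78.
E[X] = 0.75·9.7 + 0.25·4.3 = 8.35.
E[X²] = 0.75·114.34 + 0.25·25.78 = 92.2.
Var(X) = E[X²] − (E[X])² = 92.2 − 69.7225 = 22.4775.
SD(X) = √22.4775 = 4.74104.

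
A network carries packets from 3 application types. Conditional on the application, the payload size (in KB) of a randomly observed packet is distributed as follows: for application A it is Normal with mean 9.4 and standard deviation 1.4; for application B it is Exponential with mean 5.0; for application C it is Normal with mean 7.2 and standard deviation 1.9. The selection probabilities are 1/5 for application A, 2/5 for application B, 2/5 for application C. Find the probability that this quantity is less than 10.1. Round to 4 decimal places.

0.8598

Conditional on each application, P(X < 10.1): A: 0.691462; B: 0.867345; C: 0.936534.
By total probability, P(X < 10.1) = 0.2·0.691462 + 0.4·0.867345 + 0.4·0.936534 = 0.859844.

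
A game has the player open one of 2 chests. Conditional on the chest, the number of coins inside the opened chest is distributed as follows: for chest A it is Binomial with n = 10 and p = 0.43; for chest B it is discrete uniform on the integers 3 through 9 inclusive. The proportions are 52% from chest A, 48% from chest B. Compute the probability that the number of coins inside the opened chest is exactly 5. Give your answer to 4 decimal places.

0.1845

Conditional on each chest, P(X = 5): A: 0.222904; B: 0.142857.
By total probability, P(X = 5) = 0.52·0.222904 + 0.48·0.142857 = 0.184481.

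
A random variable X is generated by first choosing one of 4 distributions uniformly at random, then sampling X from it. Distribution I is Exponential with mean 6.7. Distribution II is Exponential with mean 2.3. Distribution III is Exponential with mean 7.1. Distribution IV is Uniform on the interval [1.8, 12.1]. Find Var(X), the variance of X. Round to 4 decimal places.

Per component, I: μ=6.7, E[X²]=89.78; II: μ=2.3, E[X²]=10.58; III: μ=7.1, E[X²]=100.82; IV: μ=6.95, E[X²]=57.1433.
E[X] = 0.25·6.7 + 0.25·2.3 + 0.25·7.1 + 0.25·6.95 = 5.7625.
E[X²] = 0.25·89.78 + 0.25·10.58 + 0.25·100.82 + 0.25·57.1433 = 64.5808.
Var(X) = E[X²] − (E[X])² = 64.5808 − 33.2064 = 31.3744.

31.3744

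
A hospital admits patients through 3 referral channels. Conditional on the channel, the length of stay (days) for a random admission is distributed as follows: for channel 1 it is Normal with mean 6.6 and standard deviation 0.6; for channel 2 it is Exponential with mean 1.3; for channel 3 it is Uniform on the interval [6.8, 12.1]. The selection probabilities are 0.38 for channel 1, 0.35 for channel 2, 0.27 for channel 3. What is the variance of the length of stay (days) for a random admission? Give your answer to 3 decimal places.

Per component, 1: μ=6.6, E[X²]=43.92; 2: μ=1.3, E[X²]=3.38; 3: μ=9.45, E[X²]=91.6433.
E[X] = 0.38·6.6 + 0.35·1.3 + 0.27·9.45 = 5.5145.
E[X²] = 0.38·43.92 + 0.35·3.38 + 0.27·91.6433 = 42.6163.
Var(X) = E[X²] − (E[X])² = 42.6163 − 30.4097 = 12.2066.

12.207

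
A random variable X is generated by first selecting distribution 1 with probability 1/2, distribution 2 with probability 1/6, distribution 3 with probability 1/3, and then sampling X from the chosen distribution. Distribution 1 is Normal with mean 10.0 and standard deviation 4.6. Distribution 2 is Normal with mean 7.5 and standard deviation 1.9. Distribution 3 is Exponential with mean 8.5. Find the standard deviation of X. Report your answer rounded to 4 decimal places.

Per component, 1: μ=10, E[X²]=121.16; 2: μ=7.5, E[X²]=59.86; 3: μ=8.5, E[X²]=144.5.
E[X] = 0.5·10 + 0.166667·7.5 + 0.333333·8.5 = 9.08333.
E[X²] = 0.5·121.16 + 0.166667·59.86 + 0.333333·144.5 = 118.723.
Var(X) = E[X²] − (E[X])² = 118.723 − 82.5069 = 36.2164.
SD(X) = √36.2164 = 6.01801.

6.0180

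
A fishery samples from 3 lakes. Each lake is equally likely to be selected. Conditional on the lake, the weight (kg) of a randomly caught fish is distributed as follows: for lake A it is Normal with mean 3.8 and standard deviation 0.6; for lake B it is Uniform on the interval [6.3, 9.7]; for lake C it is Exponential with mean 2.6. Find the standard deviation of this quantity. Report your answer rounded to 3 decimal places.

Per component, A: μ=3.8, E[X²]=14.8; B: μ=8, E[X²]=64.9633; C: μ=2.6, E[X²]=13.52.
E[X] = 0.333333·3.8 + 0.333333·8 + 0.333333·2.6 = 4.8.
E[X²] = 0.333333·14.8 + 0.333333·64.9633 + 0.333333·13.52 = 31.0944.
Var(X) = E[X²] − (E[X])² = 31.0944 − 23.04 = 8.05444.
SD(X) = √8.05444 = 2.83804.

2.838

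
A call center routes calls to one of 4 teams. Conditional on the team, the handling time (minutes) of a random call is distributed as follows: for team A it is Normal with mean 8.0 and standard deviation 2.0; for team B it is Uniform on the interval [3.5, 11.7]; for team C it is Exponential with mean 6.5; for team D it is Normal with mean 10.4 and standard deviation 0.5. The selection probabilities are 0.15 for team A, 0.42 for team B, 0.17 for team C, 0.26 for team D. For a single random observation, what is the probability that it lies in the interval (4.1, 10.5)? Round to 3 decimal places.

0.665

Conditional on each team, P(4.1 < X < 10.5): A: 0.868762; B: 0.780488; C: 0.333368; D: 0.57926.
By total probability, P(4.1 < X < 10.5) = 0.15·0.868762 + 0.42·0.780488 + 0.17·0.333368 + 0.26·0.57926 = 0.665399.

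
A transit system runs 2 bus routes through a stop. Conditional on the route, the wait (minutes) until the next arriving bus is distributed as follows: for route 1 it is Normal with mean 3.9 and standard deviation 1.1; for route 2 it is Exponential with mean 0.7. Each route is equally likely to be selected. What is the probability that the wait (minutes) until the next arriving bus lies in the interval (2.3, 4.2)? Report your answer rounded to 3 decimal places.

Conditional on each route, P(2.3 < X < 4.2): 1: 0.534571; 2: 0.0349351.
By total probability, P(2.3 < X < 4.2) = 0.5·0.534571 + 0.5·0.0349351 = 0.284753.

0.285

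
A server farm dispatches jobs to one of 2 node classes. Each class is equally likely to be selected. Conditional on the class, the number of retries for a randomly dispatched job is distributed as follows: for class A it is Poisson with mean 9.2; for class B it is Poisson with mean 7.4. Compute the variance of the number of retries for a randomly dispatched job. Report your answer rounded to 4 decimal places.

Per component, A: μ=9.2, E[X²]=93.84; B: μ=7.4, E[X²]=62.16.
E[X] = 0.5·9.2 + 0.5·7.4 = 8.3.
E[X²] = 0.5·93.84 + 0.5·62.16 = 78.
Var(X) = E[X²] − (E[X])² = 78 − 68.89 = 9.11.

9.1100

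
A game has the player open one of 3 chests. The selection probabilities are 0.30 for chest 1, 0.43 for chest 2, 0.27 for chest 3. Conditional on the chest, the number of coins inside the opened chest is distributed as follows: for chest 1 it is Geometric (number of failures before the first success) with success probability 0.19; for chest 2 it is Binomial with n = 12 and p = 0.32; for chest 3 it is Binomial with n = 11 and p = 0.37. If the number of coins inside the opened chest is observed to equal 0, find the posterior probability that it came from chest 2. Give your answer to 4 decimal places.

0.0668

Likelihoods P(X=0 | ·): 1: 0.19; 2: 0.00977478; 3: 0.00620506.
Posterior ∝ prior × likelihood. Numerator for 2: 0.43·0.00977478 = 0.00420316.
Normalizing constant: 0.3·0.19 + 0.43·0.00977478 + 0.27·0.00620506 = 0.0628785.
P(2 | observation) = 0.00420316 / 0.0628785 = 0.0668456.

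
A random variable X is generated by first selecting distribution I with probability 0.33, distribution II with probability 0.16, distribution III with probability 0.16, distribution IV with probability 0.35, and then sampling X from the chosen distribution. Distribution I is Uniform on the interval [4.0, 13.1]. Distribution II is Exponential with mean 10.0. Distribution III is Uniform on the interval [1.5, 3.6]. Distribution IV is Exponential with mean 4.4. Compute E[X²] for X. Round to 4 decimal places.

For each component E[X²] = Var + (mean)², giving I: 80.0033; II: 200; III: 6.87; IV: 38.72.
Overall E[X²] = 0.33·80.0033 + 0.16·200 + 0.16·6.87 + 0.35·38.72 = 73.0523.

73.0523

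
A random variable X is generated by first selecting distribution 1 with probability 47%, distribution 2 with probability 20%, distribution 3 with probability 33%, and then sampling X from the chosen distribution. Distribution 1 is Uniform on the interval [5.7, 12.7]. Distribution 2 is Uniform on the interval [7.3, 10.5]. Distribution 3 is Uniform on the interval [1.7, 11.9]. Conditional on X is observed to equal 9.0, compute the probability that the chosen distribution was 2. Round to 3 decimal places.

0.386

Likelihoods f(9.0 | ·): 1: 0.142857; 2: 0.3125; 3: 0.0980392.
Posterior ∝ prior × likelihood. Numerator for 2: 0.2·0.3125 = 0.0625.
Normalizing constant: 0.47·0.142857 + 0.2·0.3125 + 0.33·0.0980392 = 0.161996.
P(2 | observation) = 0.0625 / 0.161996 = 0.385812.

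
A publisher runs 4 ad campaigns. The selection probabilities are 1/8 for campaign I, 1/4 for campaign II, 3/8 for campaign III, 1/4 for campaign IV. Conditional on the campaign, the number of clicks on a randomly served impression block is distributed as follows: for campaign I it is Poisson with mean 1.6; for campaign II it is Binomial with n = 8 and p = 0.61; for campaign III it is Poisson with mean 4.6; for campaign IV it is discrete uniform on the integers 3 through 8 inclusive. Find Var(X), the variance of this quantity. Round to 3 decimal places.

4.471

Per component, I: μ=1.6, E[X²]=4.16; II: μ=4.88, E[X²]=25.7176; III: μ=4.6, E[X²]=25.76; IV: μ=5.5, E[X²]=33.1667.
E[X] = 0.125·1.6 + 0.25·4.88 + 0.375·4.6 + 0.25·5.5 = 4.52.
E[X²] = 0.125·4.16 + 0.25·25.7176 + 0.375·25.76 + 0.25·33.1667 = 24.9011.
Var(X) = E[X²] − (E[X])² = 24.9011 − 20.4304 = 4.47067.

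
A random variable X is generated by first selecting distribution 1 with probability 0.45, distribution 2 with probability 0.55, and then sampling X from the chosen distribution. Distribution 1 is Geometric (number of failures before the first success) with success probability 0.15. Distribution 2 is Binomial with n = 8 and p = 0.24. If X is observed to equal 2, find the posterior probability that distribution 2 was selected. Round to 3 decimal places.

0.778

Likelihoods P(X=2 | ·): 1: 0.108375; 2: 0.310786.
Posterior ∝ prior × likelihood. Numerator for 2: 0.55·0.310786 = 0.170933.
Normalizing constant: 0.45·0.108375 + 0.55·0.310786 = 0.219701.
P(2 | observation) = 0.170933 / 0.219701 = 0.778022.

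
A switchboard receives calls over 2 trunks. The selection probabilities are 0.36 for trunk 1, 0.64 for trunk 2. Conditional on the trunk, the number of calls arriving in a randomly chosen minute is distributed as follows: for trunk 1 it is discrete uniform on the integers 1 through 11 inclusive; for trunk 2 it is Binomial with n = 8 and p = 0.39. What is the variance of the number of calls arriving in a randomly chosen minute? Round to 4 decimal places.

Per component, 1: μ=6, E[X²]=46; 2: μ=3.12, E[X²]=11.6376.
E[X] = 0.36·6 + 0.64·3.12 = 4.1568.
E[X²] = 0.36·46 + 0.64·11.6376 = 24.0081.
Var(X) = E[X²] − (E[X])² = 24.0081 − 17.279 = 6.72908.

6.7291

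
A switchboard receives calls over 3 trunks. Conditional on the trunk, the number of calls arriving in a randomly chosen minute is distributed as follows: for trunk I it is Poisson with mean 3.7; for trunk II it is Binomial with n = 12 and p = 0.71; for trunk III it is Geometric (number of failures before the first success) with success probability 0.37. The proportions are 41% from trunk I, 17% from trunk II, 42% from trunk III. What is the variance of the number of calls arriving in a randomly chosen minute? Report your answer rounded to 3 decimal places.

Per component, I: μ=3.7, E[X²]=17.39; II: μ=8.52, E[X²]=75.0612; III: μ=1.7027, E[X²]=7.5011.
E[X] = 0.41·3.7 + 0.17·8.52 + 0.42·1.7027 = 3.68054.
E[X²] = 0.41·17.39 + 0.17·75.0612 + 0.42·7.5011 = 23.0408.
Var(X) = E[X²] − (E[X])² = 23.0408 − 13.5463 = 9.49443.

9.494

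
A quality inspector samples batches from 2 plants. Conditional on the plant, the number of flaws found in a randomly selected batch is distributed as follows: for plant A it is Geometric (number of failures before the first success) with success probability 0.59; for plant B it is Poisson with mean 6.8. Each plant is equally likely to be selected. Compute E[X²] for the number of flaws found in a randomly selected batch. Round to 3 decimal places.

For each component E[X²] = Var + (mean)², giving A: 1.66073; B: 53.04.
Overall E[X²] = 0.5·1.66073 + 0.5·53.04 = 27.3504.

27.350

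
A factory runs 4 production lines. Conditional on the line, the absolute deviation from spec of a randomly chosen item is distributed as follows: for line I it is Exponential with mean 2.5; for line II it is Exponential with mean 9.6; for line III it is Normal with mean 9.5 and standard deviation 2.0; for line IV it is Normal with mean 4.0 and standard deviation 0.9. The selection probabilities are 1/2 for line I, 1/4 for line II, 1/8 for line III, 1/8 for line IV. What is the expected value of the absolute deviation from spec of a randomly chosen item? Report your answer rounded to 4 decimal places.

5.3375

Component means — I: 2.5; II: 9.6; III: 9.5; IV: 4.
E[X] = 0.5·2.5 + 0.25·9.6 + 0.125·9.5 + 0.125·4 = 5.3375.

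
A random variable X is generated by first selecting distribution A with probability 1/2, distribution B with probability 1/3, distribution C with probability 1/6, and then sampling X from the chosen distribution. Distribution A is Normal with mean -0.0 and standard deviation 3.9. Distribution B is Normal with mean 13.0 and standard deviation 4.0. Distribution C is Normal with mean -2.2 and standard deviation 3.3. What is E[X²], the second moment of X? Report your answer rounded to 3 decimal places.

71.893

For each component E[X²] = Var + (mean)², giving A: 15.21; B: 185; C: 15.73.
Overall E[X²] = 0.5·15.21 + 0.333333·185 + 0.166667·15.73 = 71.8933.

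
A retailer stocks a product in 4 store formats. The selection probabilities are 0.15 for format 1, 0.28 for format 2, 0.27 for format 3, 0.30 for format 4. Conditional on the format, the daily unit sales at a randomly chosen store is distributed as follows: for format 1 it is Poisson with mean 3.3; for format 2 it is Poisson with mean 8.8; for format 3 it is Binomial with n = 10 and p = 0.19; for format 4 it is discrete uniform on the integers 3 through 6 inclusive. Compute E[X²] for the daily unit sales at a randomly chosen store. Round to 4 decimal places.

For each component E[X²] = Var + (mean)², giving 1: 14.19; 2: 86.24; 3: 5.149; 4: 21.5.
Overall E[X²] = 0.15·14.19 + 0.28·86.24 + 0.27·5.149 + 0.3·21.5 = 34.1159.

34.1159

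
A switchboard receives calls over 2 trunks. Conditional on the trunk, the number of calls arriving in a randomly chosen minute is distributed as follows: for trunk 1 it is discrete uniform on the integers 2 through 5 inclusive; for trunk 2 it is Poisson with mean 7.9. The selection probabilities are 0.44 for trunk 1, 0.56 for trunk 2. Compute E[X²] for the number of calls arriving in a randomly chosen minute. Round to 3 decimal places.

For each component E[X²] = Var + (mean)², giving 1: 13.5; 2: 70.31.
Overall E[X²] = 0.44·13.5 + 0.56·70.31 = 45.3136.

45.314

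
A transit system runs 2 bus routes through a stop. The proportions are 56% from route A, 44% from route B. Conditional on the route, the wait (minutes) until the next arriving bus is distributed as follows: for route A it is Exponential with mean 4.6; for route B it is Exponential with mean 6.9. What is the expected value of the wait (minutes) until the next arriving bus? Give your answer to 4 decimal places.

Component means — A: 4.6; B: 6.9.
E[X] = 0.56·4.6 + 0.44·6.9 = 5.612.

5.6120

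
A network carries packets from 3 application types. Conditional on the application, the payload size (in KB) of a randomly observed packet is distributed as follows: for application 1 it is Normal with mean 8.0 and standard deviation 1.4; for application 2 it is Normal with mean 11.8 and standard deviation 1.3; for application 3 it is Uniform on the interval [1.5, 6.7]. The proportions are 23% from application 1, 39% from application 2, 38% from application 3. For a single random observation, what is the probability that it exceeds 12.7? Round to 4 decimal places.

0.0954

Conditional on each application, P(X > 12.7): 1: 0.000393762; 2: 0.244372; 3: 0.
By total probability, P(X > 12.7) = 0.23·0.000393762 + 0.39·0.244372 + 0.38·0 = 0.0953957.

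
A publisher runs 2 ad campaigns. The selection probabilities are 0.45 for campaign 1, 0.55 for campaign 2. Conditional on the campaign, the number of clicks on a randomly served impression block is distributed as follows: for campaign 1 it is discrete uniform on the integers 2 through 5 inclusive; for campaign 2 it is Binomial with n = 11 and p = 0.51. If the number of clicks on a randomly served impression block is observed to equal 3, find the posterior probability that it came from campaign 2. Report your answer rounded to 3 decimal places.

0.262

Likelihoods P(X=3 | ·): 1: 0.25; 2: 0.0727383.
Posterior ∝ prior × likelihood. Numerator for 2: 0.55·0.0727383 = 0.0400061.
Normalizing constant: 0.45·0.25 + 0.55·0.0727383 = 0.152506.
P(2 | observation) = 0.0400061 / 0.152506 = 0.262324.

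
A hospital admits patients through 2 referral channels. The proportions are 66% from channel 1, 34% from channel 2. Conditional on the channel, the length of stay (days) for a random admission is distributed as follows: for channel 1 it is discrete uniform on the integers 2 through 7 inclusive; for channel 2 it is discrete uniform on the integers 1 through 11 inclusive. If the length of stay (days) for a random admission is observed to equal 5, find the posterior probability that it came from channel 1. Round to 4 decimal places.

0.7806

Likelihoods P(X=5 | ·): 1: 0.166667; 2: 0.0909091.
Posterior ∝ prior × likelihood. Numerator for 1: 0.66·0.166667 = 0.11.
Normalizing constant: 0.66·0.166667 + 0.34·0.0909091 = 0.140909.
P(1 | observation) = 0.11 / 0.140909 = 0.780645.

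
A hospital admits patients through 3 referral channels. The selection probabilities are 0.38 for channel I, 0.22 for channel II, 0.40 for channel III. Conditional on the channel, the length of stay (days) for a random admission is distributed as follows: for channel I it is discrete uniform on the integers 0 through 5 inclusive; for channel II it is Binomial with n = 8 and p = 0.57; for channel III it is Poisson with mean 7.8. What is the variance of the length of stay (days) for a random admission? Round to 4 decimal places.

Per component, I: μ=2.5, E[X²]=9.16667; II: μ=4.56, E[X²]=22.7544; III: μ=7.8, E[X²]=68.64.
E[X] = 0.38·2.5 + 0.22·4.56 + 0.4·7.8 = 5.0732.
E[X²] = 0.38·9.16667 + 0.22·22.7544 + 0.4·68.64 = 35.9453.
Var(X) = E[X²] − (E[X])² = 35.9453 − 25.7374 = 10.2079.

10.2079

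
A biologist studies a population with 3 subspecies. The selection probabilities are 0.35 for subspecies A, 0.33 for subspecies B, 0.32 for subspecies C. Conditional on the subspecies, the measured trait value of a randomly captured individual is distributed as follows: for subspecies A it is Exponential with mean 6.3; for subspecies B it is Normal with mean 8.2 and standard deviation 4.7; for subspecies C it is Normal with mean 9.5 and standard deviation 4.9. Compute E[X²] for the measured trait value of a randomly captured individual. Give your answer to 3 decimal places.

93.825

For each component E[X²] = Var + (mean)², giving A: 79.38; B: 89.33; C: 114.26.
Overall E[X²] = 0.35·79.38 + 0.33·89.33 + 0.32·114.26 = 93.8251.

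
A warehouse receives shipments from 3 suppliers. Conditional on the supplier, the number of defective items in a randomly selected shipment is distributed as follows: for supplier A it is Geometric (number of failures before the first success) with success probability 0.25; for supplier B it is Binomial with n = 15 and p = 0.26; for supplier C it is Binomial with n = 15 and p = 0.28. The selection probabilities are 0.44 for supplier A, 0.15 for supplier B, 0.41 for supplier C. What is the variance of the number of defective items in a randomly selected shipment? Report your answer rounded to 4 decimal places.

Per component, A: μ=3, E[X²]=21; B: μ=3.9, E[X²]=18.096; C: μ=4.2, E[X²]=20.664.
E[X] = 0.44·3 + 0.15·3.9 + 0.41·4.2 = 3.627.
E[X²] = 0.44·21 + 0.15·18.096 + 0.41·20.664 = 20.4266.
Var(X) = E[X²] − (E[X])² = 20.4266 − 13.1551 = 7.27151.

7.2715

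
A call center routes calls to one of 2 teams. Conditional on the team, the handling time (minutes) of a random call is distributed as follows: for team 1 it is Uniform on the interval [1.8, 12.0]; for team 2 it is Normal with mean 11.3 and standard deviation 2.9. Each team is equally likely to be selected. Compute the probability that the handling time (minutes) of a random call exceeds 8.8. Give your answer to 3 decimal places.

0.560

Conditional on each team, P(X > 8.8): 1: 0.313725; 2: 0.805675.
By total probability, P(X > 8.8) = 0.5·0.313725 + 0.5·0.805675 = 0.5597.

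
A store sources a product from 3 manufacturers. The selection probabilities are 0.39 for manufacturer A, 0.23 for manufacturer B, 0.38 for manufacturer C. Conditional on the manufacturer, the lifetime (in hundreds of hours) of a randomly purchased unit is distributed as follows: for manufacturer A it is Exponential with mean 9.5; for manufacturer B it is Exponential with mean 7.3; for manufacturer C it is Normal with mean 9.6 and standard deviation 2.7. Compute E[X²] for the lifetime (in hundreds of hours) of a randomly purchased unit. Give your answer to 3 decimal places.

132.699

For each component E[X²] = Var + (mean)², giving A: 180.5; B: 106.58; C: 99.45.
Overall E[X²] = 0.39·180.5 + 0.23·106.58 + 0.38·99.45 = 132.699.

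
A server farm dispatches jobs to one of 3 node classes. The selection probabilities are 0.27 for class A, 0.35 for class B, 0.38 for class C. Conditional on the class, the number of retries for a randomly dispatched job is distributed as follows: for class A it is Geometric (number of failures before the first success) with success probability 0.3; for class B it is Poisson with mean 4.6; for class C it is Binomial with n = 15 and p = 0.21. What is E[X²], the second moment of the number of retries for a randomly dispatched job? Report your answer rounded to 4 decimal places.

For each component E[X²] = Var + (mean)², giving A: 13.2222; B: 25.76; C: 12.411.
Overall E[X²] = 0.27·13.2222 + 0.35·25.76 + 0.38·12.411 = 17.3022.

17.3022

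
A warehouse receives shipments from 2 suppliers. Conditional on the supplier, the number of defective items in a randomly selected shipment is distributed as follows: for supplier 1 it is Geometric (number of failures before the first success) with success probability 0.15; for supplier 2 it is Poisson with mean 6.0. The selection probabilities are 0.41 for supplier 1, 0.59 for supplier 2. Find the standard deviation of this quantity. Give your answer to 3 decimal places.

4.365

Per component, 1: μ=5.66667, E[X²]=69.8889; 2: μ=6, E[X²]=42.
E[X] = 0.41·5.66667 + 0.59·6 = 5.86333.
E[X²] = 0.41·69.8889 + 0.59·42 = 53.4344.
Var(X) = E[X²] − (E[X])² = 53.4344 − 34.3787 = 19.0558.
SD(X) = √19.0558 = 4.36529.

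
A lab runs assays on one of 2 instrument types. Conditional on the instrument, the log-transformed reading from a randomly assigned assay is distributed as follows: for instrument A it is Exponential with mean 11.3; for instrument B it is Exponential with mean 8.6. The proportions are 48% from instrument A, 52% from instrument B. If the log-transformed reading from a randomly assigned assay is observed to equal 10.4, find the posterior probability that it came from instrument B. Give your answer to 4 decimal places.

Likelihoods f(10.4 | ·): A: 0.0352547; B: 0.0346983.
Posterior ∝ prior × likelihood. Numerator for B: 0.52·0.0346983 = 0.0180431.
Normalizing constant: 0.48·0.0352547 + 0.52·0.0346983 = 0.0349654.
P(B | observation) = 0.0180431 / 0.0349654 = 0.516028.

0.5160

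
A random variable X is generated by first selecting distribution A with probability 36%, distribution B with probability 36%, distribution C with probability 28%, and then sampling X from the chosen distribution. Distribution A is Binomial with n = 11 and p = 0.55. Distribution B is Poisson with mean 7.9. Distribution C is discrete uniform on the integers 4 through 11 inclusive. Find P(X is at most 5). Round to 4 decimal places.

Conditional on each component, P(X ≤ 5): A: 0.366877; B: 0.200569; C: 0.25.
By total probability, P(X ≤ 5) = 0.36·0.366877 + 0.36·0.200569 + 0.28·0.25 = 0.274281.

0.2743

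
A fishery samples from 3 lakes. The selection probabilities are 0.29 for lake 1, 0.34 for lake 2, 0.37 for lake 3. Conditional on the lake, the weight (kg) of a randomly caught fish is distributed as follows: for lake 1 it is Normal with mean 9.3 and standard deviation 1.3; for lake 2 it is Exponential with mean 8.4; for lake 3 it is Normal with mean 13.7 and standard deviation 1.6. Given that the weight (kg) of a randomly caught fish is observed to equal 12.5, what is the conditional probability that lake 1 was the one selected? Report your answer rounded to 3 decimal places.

Likelihoods f(12.5 | ·): 1: 0.0148332; 2: 0.0268812; 3: 0.188211.
Posterior ∝ prior × likelihood. Numerator for 1: 0.29·0.0148332 = 0.00430162.
Normalizing constant: 0.29·0.0148332 + 0.34·0.0268812 + 0.37·0.188211 = 0.0830793.
P(1 | observation) = 0.00430162 / 0.0830793 = 0.0517773.

0.052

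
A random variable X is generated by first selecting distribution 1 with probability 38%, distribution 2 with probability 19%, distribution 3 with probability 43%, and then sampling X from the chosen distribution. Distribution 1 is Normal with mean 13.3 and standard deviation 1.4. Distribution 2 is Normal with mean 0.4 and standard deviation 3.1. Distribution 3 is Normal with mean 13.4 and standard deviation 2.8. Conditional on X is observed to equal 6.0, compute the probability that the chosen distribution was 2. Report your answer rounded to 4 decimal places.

Likelihoods f(6.0 | ·): 1: 3.55479e-07; 2: 0.0251732; 3: 0.00433556.
Posterior ∝ prior × likelihood. Numerator for 2: 0.19·0.0251732 = 0.00478291.
Normalizing constant: 0.38·3.55479e-07 + 0.19·0.0251732 + 0.43·0.00433556 = 0.00664734.
P(2 | observation) = 0.00478291 / 0.00664734 = 0.719523.

0.7195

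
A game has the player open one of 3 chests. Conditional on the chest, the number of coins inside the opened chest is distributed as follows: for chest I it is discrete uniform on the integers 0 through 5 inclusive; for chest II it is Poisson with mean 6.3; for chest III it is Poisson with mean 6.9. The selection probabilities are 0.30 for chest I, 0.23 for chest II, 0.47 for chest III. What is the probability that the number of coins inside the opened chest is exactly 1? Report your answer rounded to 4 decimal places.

0.0559

Conditional on each chest, P(X = 1): I: 0.166667; II: 0.0115687; III: 0.00695372.
By total probability, P(X = 1) = 0.3·0.166667 + 0.23·0.0115687 + 0.47·0.00695372 = 0.0559291.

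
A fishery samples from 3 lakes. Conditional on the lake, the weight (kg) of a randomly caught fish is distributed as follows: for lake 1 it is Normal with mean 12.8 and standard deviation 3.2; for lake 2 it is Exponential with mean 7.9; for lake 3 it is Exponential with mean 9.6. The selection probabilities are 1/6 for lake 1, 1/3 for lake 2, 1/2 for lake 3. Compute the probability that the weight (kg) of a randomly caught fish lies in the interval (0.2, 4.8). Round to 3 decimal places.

0.331

Conditional on each lake, P(0.2 < X < 4.8): 1: 0.0061685; 2: 0.430342; 3: 0.372852.
By total probability, P(0.2 < X < 4.8) = 0.166667·0.0061685 + 0.333333·0.430342 + 0.5·0.372852 = 0.330901.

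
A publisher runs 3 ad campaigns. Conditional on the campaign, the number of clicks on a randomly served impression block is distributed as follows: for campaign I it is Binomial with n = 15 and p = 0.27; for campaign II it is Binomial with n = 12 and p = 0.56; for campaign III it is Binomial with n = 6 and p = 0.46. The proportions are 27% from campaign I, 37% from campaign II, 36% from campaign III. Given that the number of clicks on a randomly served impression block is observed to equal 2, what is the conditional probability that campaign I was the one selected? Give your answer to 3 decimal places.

0.258

Likelihoods P(X=2 | ·): I: 0.127972; II: 0.0056292; III: 0.269887.
Posterior ∝ prior × likelihood. Numerator for I: 0.27·0.127972 = 0.0345524.
Normalizing constant: 0.27·0.127972 + 0.37·0.0056292 + 0.36·0.269887 = 0.133794.
P(I | observation) = 0.0345524 / 0.133794 = 0.25825.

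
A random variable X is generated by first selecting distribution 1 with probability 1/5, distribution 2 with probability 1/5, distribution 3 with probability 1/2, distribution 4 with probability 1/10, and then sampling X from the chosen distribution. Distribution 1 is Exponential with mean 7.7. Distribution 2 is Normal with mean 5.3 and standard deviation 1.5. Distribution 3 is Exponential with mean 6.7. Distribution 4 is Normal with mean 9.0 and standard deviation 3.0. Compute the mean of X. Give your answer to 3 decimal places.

6.850

Component means — 1: 7.7; 2: 5.3; 3: 6.7; 4: 9.
E[X] = 0.2·7.7 + 0.2·5.3 + 0.5·6.7 + 0.1·9 = 6.85.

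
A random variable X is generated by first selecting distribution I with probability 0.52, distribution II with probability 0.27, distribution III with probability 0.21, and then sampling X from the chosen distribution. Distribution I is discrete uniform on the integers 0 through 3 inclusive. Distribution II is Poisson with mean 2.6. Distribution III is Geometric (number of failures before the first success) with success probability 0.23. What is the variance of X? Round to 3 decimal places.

Per component, I: μ=1.5, E[X²]=3.5; II: μ=2.6, E[X²]=9.36; III: μ=3.34783, E[X²]=25.7637.
E[X] = 0.52·1.5 + 0.27·2.6 + 0.21·3.34783 = 2.18504.
E[X²] = 0.52·3.5 + 0.27·9.36 + 0.21·25.7637 = 9.75758.
Var(X) = E[X²] − (E[X])² = 9.75758 − 4.77442 = 4.98316.

4.983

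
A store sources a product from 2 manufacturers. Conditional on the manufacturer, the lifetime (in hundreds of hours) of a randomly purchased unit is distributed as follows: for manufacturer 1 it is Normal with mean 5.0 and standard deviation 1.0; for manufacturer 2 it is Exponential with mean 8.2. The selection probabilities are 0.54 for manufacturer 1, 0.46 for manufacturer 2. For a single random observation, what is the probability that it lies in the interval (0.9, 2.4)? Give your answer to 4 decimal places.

0.0714

Conditional on each manufacturer, P(0.9 < X < 2.4): 1: 0.00464053; 2: 0.149794.
By total probability, P(0.9 < X < 2.4) = 0.54·0.00464053 + 0.46·0.149794 = 0.0714111.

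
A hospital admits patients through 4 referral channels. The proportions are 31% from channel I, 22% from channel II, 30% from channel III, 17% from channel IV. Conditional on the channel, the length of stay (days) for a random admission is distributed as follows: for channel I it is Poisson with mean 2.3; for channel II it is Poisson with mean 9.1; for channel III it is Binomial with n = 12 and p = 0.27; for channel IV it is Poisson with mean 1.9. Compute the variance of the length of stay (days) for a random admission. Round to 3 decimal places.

Per component, I: μ=2.3, E[X²]=7.59; II: μ=9.1, E[X²]=91.91; III: μ=3.24, E[X²]=12.8628; IV: μ=1.9, E[X²]=5.51.
E[X] = 0.31·2.3 + 0.22·9.1 + 0.3·3.24 + 0.17·1.9 = 4.01.
E[X²] = 0.31·7.59 + 0.22·91.91 + 0.3·12.8628 + 0.17·5.51 = 27.3686.
Var(X) = E[X²] − (E[X])² = 27.3686 − 16.0801 = 11.2885.

11.289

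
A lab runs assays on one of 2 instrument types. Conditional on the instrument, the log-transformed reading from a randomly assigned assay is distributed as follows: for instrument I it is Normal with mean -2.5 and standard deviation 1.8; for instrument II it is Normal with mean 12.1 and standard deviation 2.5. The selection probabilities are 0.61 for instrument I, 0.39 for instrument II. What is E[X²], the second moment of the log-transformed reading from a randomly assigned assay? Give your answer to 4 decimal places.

65.3263

For each component E[X²] = Var + (mean)², giving I: 9.49; II: 152.66.
Overall E[X²] = 0.61·9.49 + 0.39·152.66 = 65.3263.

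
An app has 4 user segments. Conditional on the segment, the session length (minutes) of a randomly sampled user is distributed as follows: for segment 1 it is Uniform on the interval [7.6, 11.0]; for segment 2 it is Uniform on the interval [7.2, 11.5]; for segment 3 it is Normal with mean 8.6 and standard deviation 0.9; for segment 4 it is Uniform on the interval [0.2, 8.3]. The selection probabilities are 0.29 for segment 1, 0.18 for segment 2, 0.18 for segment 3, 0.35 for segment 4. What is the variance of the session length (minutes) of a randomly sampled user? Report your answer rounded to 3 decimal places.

8.079

Per component, 1: μ=9.3, E[X²]=87.4533; 2: μ=9.35, E[X²]=88.9633; 3: μ=8.6, E[X²]=74.77; 4: μ=4.25, E[X²]=23.53.
E[X] = 0.29·9.3 + 0.18·9.35 + 0.18·8.6 + 0.35·4.25 = 7.4155.
E[X²] = 0.29·87.4533 + 0.18·88.9633 + 0.18·74.77 + 0.35·23.53 = 63.069.
Var(X) = E[X²] − (E[X])² = 63.069 − 54.9896 = 8.07933.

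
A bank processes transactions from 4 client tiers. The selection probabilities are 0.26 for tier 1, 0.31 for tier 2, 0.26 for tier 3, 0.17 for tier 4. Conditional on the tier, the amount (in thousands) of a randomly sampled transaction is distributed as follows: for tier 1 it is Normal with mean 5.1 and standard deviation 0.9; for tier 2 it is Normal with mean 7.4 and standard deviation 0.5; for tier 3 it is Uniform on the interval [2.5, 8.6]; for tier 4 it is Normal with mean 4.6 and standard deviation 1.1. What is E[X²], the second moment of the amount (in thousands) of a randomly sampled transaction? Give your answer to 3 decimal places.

For each component E[X²] = Var + (mean)², giving 1: 26.82; 2: 55.01; 3: 33.9033; 4: 22.37.
Overall E[X²] = 0.26·26.82 + 0.31·55.01 + 0.26·33.9033 + 0.17·22.37 = 36.6441.

36.644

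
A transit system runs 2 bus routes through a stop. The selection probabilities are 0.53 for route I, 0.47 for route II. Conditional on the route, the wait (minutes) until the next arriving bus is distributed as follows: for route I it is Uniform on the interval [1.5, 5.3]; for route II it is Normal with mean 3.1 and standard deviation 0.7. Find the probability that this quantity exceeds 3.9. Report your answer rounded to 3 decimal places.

0.255

Conditional on each route, P(X > 3.9): I: 0.368421; II: 0.126549.
By total probability, P(X > 3.9) = 0.53·0.368421 + 0.47·0.126549 = 0.254741.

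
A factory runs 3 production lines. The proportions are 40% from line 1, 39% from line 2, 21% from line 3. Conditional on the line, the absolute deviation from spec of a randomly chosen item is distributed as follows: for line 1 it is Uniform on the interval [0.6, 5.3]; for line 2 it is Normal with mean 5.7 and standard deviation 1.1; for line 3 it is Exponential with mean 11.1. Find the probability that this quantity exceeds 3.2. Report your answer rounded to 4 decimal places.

Conditional on each line, P(X > 3.2): 1: 0.446809; 2: 0.988479; 3: 0.749545.
By total probability, P(X > 3.2) = 0.4·0.446809 + 0.39·0.988479 + 0.21·0.749545 = 0.721635.

0.7216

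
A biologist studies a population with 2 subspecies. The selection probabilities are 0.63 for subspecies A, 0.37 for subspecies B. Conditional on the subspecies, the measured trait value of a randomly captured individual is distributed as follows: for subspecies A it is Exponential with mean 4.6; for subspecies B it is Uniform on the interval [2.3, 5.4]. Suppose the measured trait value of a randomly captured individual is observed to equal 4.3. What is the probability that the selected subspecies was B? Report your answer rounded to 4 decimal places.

0.6894

Likelihoods f(4.3 | ·): A: 0.0853633; B: 0.322581.
Posterior ∝ prior × likelihood. Numerator for B: 0.37·0.322581 = 0.119355.
Normalizing constant: 0.63·0.0853633 + 0.37·0.322581 = 0.173134.
P(B | observation) = 0.119355 / 0.173134 = 0.689379.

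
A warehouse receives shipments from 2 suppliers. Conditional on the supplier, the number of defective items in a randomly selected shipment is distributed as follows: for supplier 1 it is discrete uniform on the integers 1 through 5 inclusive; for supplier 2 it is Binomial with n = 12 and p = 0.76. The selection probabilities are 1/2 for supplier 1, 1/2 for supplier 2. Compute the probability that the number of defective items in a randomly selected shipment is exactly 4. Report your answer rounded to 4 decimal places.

Conditional on each supplier, P(X = 4): 1: 0.2; 2: 0.00181781.
By total probability, P(X = 4) = 0.5·0.2 + 0.5·0.00181781 = 0.100909.

0.1009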